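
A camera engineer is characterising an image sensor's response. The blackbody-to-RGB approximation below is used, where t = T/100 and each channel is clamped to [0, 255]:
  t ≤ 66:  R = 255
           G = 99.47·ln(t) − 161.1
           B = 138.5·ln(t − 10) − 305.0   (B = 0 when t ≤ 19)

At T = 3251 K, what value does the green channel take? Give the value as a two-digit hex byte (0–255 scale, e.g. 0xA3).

t = 3251/100 = 32.51; the t ≤ 66 branch applies.
G = 99.47·ln 32.51 − 161.1 = 99.47·3.4815 − 161.1 = 185.210.
Rounded: 185; in hex, 0xB9.

0xB9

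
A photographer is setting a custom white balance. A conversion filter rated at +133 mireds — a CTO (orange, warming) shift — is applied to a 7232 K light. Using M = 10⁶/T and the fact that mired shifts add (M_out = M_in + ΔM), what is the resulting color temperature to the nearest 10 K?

M_in = 10⁶/7232 = 138.27 mireds.
M_out = 138.27 + (+133) = 271.27 mireds.
T_out = 10⁶/271.27 = 3686.3 K → 3690 K.

3690 K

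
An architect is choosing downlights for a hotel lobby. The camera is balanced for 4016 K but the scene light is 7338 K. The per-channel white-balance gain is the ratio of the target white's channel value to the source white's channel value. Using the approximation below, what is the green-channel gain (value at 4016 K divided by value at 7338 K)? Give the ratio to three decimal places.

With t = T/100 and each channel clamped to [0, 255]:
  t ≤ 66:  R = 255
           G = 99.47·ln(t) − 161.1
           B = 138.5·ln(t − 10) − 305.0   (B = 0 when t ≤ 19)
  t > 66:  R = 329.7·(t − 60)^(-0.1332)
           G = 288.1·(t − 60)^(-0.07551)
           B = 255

0.871

At 7338 K (t = 73.38):
  G = 288.1·(73.38 − 60)^(-0.07551) = 288.1·13.38^(-0.07551) = 288.1·0.82213 = 236.856.
At 4016 K (t = 40.16):
  G = 99.47·ln 40.16 − 161.1 = 99.47·3.6929 − 161.1 = 206.230.
Gain = 206.230 / 236.856 = 0.8707 → 0.871.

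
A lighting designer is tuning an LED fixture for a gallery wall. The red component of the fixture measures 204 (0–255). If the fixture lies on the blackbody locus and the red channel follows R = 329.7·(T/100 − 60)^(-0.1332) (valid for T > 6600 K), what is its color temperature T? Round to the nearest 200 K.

(t − 60)^(-0.1332) = 204/329.7 = 0.61874.
t − 60 = 0.61874^(1/-0.1332) = 0.61874^(-7.508) = 36.748, so t = 96.748.
T = 100·t = 9675 K → 9600 K to the nearest 200 K.

9600 K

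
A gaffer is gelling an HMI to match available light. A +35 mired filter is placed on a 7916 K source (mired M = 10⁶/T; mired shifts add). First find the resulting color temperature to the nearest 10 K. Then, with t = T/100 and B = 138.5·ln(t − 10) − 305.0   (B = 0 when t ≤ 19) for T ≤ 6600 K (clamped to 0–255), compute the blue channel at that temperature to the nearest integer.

242

M_in = 10⁶/7916 = 126.33; M_out = 126.33 + (+35) = 161.33.
T_out = 10⁶/161.33 = 6198.6 K → 6200 K; t = 62.
B = 138.5·ln(62 − 10) − 305.0 = 138.5·ln 52 − 305.0 = 138.5·3.9512 − 305.0 = 242.247.
Rounded: 242.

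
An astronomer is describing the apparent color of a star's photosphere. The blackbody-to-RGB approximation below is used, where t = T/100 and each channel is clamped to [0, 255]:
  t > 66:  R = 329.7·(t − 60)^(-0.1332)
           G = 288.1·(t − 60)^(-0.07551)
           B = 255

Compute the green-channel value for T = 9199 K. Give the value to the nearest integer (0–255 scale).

t = 9199/100 = 91.99; the t > 66 branch applies.
G = 288.1·(91.99 − 60)^(-0.07551) = 288.1·31.99^(-0.07551) = 288.1·0.76976 = 221.768.
Rounded: 222.

222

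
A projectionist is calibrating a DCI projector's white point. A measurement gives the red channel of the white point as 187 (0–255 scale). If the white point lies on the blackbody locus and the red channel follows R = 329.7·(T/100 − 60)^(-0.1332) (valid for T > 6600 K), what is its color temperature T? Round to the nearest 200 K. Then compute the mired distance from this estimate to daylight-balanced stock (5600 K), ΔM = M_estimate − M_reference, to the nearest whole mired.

(t − 60)^(-0.1332) = 187/329.7 = 0.56718.
t − 60 = 0.56718^(1/-0.1332) = 0.56718^(-7.508) = 70.620, so t = 130.620.
T = 100·t = 13062 K → 13000 K to the nearest 200 K.
M_estimate = 10⁶/13000 = 76.92; M_reference = 10⁶/5600 = 178.57.
ΔM = 76.92 − 178.57 = -101.65 → -102 mireds.

-102 mireds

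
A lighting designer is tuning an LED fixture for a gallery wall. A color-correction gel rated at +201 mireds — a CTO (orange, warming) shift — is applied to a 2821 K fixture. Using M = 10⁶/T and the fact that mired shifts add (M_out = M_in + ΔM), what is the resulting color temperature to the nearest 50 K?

M_in = 10⁶/2821 = 354.48 mireds.
M_out = 354.48 + (+201) = 555.48 mireds.
T_out = 10⁶/555.48 = 1800.2 K → 1800 K.

1800 K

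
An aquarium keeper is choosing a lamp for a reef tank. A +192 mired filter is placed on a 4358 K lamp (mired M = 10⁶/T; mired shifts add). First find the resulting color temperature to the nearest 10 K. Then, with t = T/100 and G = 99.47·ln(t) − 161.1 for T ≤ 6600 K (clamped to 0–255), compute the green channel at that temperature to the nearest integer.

154

M_in = 10⁶/4358 = 229.46; M_out = 229.46 + (+192) = 421.46.
T_out = 10⁶/421.46 = 2372.7 K → 2370 K; t = 23.7.
G = 99.47·ln 23.7 − 161.1 = 99.47·3.1655 − 161.1 = 153.770.
Rounded: 154.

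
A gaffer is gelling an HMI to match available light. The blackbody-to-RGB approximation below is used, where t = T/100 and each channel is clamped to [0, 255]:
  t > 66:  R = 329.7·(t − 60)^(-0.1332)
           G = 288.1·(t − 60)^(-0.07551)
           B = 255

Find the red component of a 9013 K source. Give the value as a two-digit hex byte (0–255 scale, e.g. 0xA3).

0xD1

t = 9013/100 = 90.13; the t > 66 branch applies.
R = 329.7·(90.13 − 60)^(-0.1332) = 329.7·30.13^(-0.1332) = 329.7·0.63533 = 209.467.
Rounded: 209; in hex, 0xD1.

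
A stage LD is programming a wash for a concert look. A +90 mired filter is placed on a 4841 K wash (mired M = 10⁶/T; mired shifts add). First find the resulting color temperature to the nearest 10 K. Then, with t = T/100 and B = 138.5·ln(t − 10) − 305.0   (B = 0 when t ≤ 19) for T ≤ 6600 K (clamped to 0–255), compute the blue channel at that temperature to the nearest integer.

M_in = 10⁶/4841 = 206.57; M_out = 206.57 + (+90) = 296.57.
T_out = 10⁶/296.57 = 3371.9 K → 3370 K; t = 33.7.
B = 138.5·ln(33.7 − 10) − 305.0 = 138.5·ln 23.7 − 305.0 = 138.5·3.1655 − 305.0 = 133.418.
Rounded: 133.

133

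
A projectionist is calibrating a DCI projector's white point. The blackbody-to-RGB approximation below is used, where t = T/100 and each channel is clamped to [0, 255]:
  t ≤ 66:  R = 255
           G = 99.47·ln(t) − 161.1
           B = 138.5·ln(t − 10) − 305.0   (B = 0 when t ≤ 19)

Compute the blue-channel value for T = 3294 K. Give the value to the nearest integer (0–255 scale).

129

t = 3294/100 = 32.94; the t ≤ 66 branch applies.
B = 138.5·ln(32.94 − 10) − 305.0 = 138.5·ln 22.94 − 305.0 = 138.5·3.1329 − 305.0 = 128.904.
Rounded: 129.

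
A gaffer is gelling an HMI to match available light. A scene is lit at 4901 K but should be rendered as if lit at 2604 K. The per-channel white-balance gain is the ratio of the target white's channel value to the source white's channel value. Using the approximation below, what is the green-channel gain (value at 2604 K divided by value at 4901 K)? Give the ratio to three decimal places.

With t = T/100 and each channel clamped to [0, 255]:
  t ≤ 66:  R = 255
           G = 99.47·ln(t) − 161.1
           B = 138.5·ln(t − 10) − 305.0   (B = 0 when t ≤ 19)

At 4901 K (t = 49.01):
  G = 99.47·ln 49.01 − 161.1 = 99.47·3.8920 − 161.1 = 226.040.
At 2604 K (t = 26.04):
  G = 99.47·ln 26.04 − 161.1 = 99.47·3.2596 − 161.1 = 163.136.
Gain = 163.136 / 226.040 = 0.7217 → 0.722.

0.722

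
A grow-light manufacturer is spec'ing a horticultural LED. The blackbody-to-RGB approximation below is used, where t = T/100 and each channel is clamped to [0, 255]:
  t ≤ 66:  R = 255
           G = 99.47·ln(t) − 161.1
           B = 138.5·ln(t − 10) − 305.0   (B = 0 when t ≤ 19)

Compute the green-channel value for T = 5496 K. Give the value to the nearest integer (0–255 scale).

t = 5496/100 = 54.96; the t ≤ 66 branch applies.
G = 99.47·ln 54.96 − 161.1 = 99.47·4.0066 − 161.1 = 237.437.
Rounded: 237.

237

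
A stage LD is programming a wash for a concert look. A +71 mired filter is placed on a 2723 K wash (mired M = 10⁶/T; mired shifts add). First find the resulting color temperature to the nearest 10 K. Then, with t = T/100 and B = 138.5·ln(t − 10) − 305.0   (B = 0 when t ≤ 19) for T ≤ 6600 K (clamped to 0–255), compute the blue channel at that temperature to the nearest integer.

M_in = 10⁶/2723 = 367.24; M_out = 367.24 + (+71) = 438.24.
T_out = 10⁶/438.24 = 2281.8 K → 2280 K; t = 22.8.
B = 138.5·ln(22.8 − 10) − 305.0 = 138.5·ln 12.8 − 305.0 = 138.5·2.5494 − 305.0 = 48.098.
Rounded: 48.

48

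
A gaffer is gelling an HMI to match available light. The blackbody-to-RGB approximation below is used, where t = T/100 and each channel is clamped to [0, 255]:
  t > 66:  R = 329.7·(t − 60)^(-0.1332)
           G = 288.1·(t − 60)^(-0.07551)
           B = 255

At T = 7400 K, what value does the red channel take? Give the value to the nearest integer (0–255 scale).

t = 7400/100 = 74; the t > 66 branch applies.
R = 329.7·(74 − 60)^(-0.1332) = 329.7·14^(-0.1332) = 329.7·0.70362 = 231.982.
Rounded: 232.

232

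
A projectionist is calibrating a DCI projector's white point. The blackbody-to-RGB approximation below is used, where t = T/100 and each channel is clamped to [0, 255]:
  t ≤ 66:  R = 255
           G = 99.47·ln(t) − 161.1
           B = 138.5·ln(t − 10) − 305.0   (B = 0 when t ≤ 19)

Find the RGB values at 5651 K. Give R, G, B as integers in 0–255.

R=255, G=240, B=227

t = 5651/100 = 56.51; the t ≤ 66 branch applies.
R = 255 by definition for t ≤ 66.
G = 99.47·ln 56.51 − 161.1 = 99.47·4.0344 − 161.1 = 240.204.
B = 138.5·ln(56.51 − 10) − 305.0 = 138.5·ln 46.51 − 305.0 = 138.5·3.8397 − 305.0 = 226.794.
Rounded: (255, 240, 227).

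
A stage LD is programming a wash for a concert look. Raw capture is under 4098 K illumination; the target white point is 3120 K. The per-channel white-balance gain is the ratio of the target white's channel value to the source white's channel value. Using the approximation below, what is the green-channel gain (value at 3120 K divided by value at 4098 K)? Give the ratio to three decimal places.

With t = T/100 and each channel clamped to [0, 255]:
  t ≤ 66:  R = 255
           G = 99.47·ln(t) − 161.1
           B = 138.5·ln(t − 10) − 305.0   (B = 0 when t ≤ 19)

0.870

At 4098 K (t = 40.98):
  G = 99.47·ln 40.98 − 161.1 = 99.47·3.7131 − 161.1 = 208.240.
At 3120 K (t = 31.2):
  G = 99.47·ln 31.2 − 161.1 = 99.47·3.4404 − 161.1 = 181.118.
Gain = 181.118 / 208.240 = 0.8698 → 0.870.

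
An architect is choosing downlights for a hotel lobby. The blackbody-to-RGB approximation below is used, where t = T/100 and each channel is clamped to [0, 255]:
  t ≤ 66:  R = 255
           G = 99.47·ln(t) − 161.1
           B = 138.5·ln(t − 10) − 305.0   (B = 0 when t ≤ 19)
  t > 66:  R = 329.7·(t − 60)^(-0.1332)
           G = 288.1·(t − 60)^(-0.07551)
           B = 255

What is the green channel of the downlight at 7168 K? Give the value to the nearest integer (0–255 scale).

t = 7168/100 = 71.68; the t > 66 branch applies.
G = 288.1·(71.68 − 60)^(-0.07551) = 288.1·11.68^(-0.07551) = 288.1·0.83061 = 239.299.
Rounded: 239.

239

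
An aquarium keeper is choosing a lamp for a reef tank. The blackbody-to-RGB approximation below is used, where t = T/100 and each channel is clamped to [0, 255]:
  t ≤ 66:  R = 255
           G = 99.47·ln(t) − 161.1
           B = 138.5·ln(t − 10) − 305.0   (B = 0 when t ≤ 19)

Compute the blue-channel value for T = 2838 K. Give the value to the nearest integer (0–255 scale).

98

t = 2838/100 = 28.38; the t ≤ 66 branch applies.
B = 138.5·ln(28.38 − 10) − 305.0 = 138.5·ln 18.38 − 305.0 = 138.5·2.9113 − 305.0 = 98.210.
Rounded: 98.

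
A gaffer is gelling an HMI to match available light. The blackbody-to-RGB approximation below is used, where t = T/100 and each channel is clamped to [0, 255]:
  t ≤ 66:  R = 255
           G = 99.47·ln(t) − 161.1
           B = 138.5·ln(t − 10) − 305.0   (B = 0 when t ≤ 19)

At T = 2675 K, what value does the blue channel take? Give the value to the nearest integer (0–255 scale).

85

t = 2675/100 = 26.75; the t ≤ 66 branch applies.
B = 138.5·ln(26.75 − 10) − 305.0 = 138.5·ln 16.75 − 305.0 = 138.5·2.8184 − 305.0 = 85.348.
Rounded: 85.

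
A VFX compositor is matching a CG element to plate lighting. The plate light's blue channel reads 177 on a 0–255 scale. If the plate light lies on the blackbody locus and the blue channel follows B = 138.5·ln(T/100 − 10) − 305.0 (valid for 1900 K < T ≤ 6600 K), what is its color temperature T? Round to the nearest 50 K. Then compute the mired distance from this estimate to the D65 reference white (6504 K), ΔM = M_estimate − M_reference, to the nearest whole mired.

+82 mireds

ln(t − 10) = (177 + 305.0) / 138.5 = 3.4801.
t − 10 = e^3.4801 = 32.464, so t = 42.464.
T = 100·t = 4246 K → 4250 K to the nearest 50 K.
M_estimate = 10⁶/4250 = 235.29; M_reference = 10⁶/6504 = 153.75.
ΔM = 235.29 − 153.75 = 81.54 → +82 mireds.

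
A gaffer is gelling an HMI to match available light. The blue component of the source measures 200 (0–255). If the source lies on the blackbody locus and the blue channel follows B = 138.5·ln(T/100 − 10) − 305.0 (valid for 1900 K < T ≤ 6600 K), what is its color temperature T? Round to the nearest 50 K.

4850 K

ln(t − 10) = (200 + 305.0) / 138.5 = 3.6462.
t − 10 = e^3.6462 = 38.329, so t = 48.329.
T = 100·t = 4833 K → 4850 K to the nearest 50 K.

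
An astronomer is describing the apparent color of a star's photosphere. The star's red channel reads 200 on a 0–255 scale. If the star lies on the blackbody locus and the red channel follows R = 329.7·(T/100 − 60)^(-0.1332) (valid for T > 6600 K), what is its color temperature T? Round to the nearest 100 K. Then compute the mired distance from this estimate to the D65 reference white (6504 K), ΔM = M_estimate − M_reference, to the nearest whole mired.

(t − 60)^(-0.1332) = 200/329.7 = 0.60661.
t − 60 = 0.60661^(1/-0.1332) = 0.60661^(-7.508) = 42.638, so t = 102.638.
T = 100·t = 10264 K → 10300 K to the nearest 100 K.
M_estimate = 10⁶/10300 = 97.09; M_reference = 10⁶/6504 = 153.75.
ΔM = 97.09 − 153.75 = -56.66 → -57 mireds.

-57 mireds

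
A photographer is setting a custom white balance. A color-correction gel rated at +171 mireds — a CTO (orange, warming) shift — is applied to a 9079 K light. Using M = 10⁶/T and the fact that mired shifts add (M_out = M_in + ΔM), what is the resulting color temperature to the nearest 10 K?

M_in = 10⁶/9079 = 110.14 mireds.
M_out = 110.14 + (+171) = 281.14 mireds.
T_out = 10⁶/281.14 = 3556.9 K → 3560 K.

3560 K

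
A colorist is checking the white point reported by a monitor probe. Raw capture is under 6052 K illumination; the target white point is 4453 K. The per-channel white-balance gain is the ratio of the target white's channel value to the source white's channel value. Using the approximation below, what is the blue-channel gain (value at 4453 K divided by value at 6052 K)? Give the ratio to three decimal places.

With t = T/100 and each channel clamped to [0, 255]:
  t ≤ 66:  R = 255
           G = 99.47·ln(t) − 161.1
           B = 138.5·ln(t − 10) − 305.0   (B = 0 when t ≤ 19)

At 6052 K (t = 60.52):
  B = 138.5·ln(60.52 − 10) − 305.0 = 138.5·ln 50.52 − 305.0 = 138.5·3.9224 − 305.0 = 238.248.
At 4453 K (t = 44.53):
  B = 138.5·ln(44.53 − 10) − 305.0 = 138.5·ln 34.53 − 305.0 = 138.5·3.5418 − 305.0 = 185.543.
Gain = 185.543 / 238.248 = 0.7788 → 0.779.

0.779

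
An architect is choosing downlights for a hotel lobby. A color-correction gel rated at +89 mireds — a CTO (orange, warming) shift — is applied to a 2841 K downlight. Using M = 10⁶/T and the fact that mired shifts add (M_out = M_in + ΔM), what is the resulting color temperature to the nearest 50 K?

M_in = 10⁶/2841 = 351.99 mireds.
M_out = 351.99 + (+89) = 440.99 mireds.
T_out = 10⁶/440.99 = 2267.6 K → 2250 K.

2250 K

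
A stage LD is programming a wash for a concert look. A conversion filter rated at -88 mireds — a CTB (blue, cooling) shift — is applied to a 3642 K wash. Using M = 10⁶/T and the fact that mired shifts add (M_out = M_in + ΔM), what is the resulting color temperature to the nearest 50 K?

M_in = 10⁶/3642 = 274.57 mireds.
M_out = 274.57 + (-88) = 186.57 mireds.
T_out = 10⁶/186.57 = 5359.8 K → 5350 K.

5350 K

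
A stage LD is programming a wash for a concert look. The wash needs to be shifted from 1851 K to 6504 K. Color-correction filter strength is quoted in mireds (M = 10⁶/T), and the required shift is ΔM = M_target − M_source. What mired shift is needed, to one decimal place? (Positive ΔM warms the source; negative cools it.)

M_source = 10⁶/1851 = 540.249; M_target = 10⁶/6504 = 153.752.
ΔM = 153.752 − 540.249 = -386.497 → -386.5 mireds, a cooling shift.

-386.5 mireds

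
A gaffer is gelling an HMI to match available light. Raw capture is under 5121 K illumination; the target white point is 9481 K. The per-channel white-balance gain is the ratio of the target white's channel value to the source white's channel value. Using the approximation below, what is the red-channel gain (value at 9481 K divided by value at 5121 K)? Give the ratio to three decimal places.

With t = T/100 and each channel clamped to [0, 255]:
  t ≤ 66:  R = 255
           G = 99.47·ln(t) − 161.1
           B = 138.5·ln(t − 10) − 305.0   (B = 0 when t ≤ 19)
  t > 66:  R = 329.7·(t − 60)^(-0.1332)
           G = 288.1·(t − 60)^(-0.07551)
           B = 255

0.806

At 5121 K (t = 51.21):
  R = 255 by definition for t ≤ 66.
At 9481 K (t = 94.81):
  R = 329.7·(94.81 − 60)^(-0.1332) = 329.7·34.81^(-0.1332) = 329.7·0.62323 = 205.477.
Gain = 205.477 / 255.000 = 0.8058 → 0.806.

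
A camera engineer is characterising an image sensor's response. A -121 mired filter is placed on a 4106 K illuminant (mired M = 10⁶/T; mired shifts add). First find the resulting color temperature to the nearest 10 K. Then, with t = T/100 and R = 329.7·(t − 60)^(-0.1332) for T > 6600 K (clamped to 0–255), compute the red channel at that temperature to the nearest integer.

M_in = 10⁶/4106 = 243.55; M_out = 243.55 + (-121) = 122.55.
T_out = 10⁶/122.55 = 8160.2 K → 8160 K; t = 81.6.
R = 329.7·(81.6 − 60)^(-0.1332) = 329.7·21.6^(-0.1332) = 329.7·0.66413 = 218.962.
Rounded: 219.

219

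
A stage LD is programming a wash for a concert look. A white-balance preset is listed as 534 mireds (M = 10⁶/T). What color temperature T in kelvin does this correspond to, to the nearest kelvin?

1873 K

T = 10⁶ / 534 = 1872.66 K → 1873 K.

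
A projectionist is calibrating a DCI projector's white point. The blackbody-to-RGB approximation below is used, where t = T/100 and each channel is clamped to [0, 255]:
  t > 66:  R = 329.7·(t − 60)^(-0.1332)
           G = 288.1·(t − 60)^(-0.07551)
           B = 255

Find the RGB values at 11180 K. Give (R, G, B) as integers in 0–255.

t = 11180/100 = 111.8; the t > 66 branch applies.
R = 329.7·(111.8 − 60)^(-0.1332) = 329.7·51.8^(-0.1332) = 329.7·0.59109 = 194.881.
G = 288.1·(111.8 − 60)^(-0.07551) = 288.1·51.8^(-0.07551) = 288.1·0.74225 = 213.843.
B = 255 by definition for t > 66.
Rounded: (195, 214, 255).

(195, 214, 255)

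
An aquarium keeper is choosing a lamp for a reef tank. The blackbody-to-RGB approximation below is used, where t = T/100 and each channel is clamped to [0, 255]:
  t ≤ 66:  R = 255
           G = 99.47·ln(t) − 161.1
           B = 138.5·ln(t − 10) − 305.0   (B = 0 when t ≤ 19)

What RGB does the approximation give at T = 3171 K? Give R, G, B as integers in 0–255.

R=255, G=183, B=121

t = 3171/100 = 31.71; the t ≤ 66 branch applies.
R = 255 by definition for t ≤ 66.
G = 99.47·ln 31.71 − 161.1 = 99.47·3.4566 − 161.1 = 182.731.
B = 138.5·ln(31.71 − 10) − 305.0 = 138.5·ln 21.71 − 305.0 = 138.5·3.0778 − 305.0 = 121.272.
Rounded: (255, 183, 121).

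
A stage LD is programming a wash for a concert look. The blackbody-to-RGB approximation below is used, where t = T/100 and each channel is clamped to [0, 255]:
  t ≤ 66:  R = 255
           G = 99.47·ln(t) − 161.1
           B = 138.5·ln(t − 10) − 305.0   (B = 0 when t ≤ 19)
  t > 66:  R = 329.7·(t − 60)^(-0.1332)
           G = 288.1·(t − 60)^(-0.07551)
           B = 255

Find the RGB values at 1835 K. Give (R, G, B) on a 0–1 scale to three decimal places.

t = 1835/100 = 18.35; the t ≤ 66 branch applies.
R = 255 by definition for t ≤ 66.
G = 99.47·ln 18.35 − 161.1 = 99.47·2.9096 − 161.1 = 128.321.
t = 18.35 ≤ 19, so B = 0.
Dividing each by 255: (1.0000, 0.5032, 0.0000) → (1.000, 0.503, 0.000).

(1.000, 0.503, 0.000)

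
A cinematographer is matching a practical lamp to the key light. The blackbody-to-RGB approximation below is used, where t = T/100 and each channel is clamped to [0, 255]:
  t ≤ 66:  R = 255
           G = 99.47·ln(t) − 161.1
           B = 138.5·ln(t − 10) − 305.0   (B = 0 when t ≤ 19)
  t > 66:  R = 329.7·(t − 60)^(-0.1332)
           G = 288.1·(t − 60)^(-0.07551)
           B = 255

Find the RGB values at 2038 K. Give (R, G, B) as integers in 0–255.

t = 2038/100 = 20.38; the t ≤ 66 branch applies.
R = 255 by definition for t ≤ 66.
G = 99.47·ln 20.38 − 161.1 = 99.47·3.0146 − 161.1 = 138.758.
B = 138.5·ln(20.38 − 10) − 305.0 = 138.5·ln 10.38 − 305.0 = 138.5·2.3399 − 305.0 = 19.074.
Rounded: (255, 139, 19).

(255, 139, 19)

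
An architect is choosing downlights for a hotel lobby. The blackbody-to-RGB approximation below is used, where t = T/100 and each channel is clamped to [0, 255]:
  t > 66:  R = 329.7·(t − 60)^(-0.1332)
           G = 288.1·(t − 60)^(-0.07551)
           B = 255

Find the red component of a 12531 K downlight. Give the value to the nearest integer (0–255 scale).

189

t = 12531/100 = 125.31; the t > 66 branch applies.
R = 329.7·(125.31 − 60)^(-0.1332) = 329.7·65.31^(-0.1332) = 329.7·0.57312 = 188.957.
Rounded: 189.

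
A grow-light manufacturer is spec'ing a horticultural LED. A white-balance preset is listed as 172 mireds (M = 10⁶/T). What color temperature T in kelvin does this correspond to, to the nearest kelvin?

T = 10⁶ / 172 = 5813.95 K → 5814 K.

5814 K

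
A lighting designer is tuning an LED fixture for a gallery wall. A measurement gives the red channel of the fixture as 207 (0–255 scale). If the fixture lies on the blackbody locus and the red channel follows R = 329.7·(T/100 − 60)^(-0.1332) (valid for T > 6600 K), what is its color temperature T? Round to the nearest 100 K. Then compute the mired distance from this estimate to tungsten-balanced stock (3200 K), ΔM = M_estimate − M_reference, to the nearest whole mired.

-205 mireds

(t − 60)^(-0.1332) = 207/329.7 = 0.62784.
t − 60 = 0.62784^(1/-0.1332) = 0.62784^(-7.508) = 32.933, so t = 92.933.
T = 100·t = 9293 K → 9300 K to the nearest 100 K.
M_estimate = 10⁶/9300 = 107.53; M_reference = 10⁶/3200 = 312.50.
ΔM = 107.53 − 312.50 = -204.97 → -205 mireds.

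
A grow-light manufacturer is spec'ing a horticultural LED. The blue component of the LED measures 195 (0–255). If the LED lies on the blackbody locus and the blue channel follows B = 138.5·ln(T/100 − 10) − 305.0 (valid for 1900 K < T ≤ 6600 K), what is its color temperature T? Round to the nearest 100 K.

ln(t − 10) = (195 + 305.0) / 138.5 = 3.6101.
t − 10 = e^3.6101 = 36.970, so t = 46.970.
T = 100·t = 4697 K → 4700 K to the nearest 100 K.

4700 K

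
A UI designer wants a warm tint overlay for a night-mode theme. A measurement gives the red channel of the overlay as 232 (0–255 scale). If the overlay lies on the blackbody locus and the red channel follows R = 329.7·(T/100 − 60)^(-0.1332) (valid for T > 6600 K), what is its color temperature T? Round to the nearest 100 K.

7400 K

(t − 60)^(-0.1332) = 232/329.7 = 0.70367.
t − 60 = 0.70367^(1/-0.1332) = 0.70367^(-7.508) = 13.992, so t = 73.992.
T = 100·t = 7399 K → 7400 K to the nearest 100 K.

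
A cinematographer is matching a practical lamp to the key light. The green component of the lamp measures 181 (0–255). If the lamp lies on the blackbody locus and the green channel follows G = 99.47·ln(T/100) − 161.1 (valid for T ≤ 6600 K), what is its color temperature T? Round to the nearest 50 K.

3100 K

ln t = (181 + 161.1) / 99.47 = 3.4392.
t = e^3.4392 = 31.163.
T = 100·t = 3116 K → 3100 K to the nearest 50 K.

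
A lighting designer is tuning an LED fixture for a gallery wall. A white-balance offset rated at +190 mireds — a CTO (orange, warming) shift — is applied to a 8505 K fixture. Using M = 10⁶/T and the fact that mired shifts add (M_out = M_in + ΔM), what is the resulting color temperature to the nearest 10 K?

M_in = 10⁶/8505 = 117.58 mireds.
M_out = 117.58 + (+190) = 307.58 mireds.
T_out = 10⁶/307.58 = 3251.2 K → 3250 K.

3250 K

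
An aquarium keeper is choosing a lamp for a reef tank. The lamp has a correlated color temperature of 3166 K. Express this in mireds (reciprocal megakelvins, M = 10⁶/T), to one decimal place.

315.9 mireds

M = 10⁶ / 3166 = 315.856 → 315.9 mireds.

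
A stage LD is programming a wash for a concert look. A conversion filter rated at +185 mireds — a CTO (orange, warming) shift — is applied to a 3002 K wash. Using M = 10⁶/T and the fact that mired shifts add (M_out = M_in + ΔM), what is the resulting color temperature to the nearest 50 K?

1950 K

M_in = 10⁶/3002 = 333.11 mireds.
M_out = 333.11 + (+185) = 518.11 mireds.
T_out = 10⁶/518.11 = 1930.1 K → 1950 K.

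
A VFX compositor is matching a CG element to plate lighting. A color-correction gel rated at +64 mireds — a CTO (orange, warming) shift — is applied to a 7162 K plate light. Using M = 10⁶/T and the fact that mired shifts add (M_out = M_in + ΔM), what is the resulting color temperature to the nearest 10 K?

M_in = 10⁶/7162 = 139.63 mireds.
M_out = 139.63 + (+64) = 203.63 mireds.
T_out = 10⁶/203.63 = 4911.0 K → 4910 K.

4910 K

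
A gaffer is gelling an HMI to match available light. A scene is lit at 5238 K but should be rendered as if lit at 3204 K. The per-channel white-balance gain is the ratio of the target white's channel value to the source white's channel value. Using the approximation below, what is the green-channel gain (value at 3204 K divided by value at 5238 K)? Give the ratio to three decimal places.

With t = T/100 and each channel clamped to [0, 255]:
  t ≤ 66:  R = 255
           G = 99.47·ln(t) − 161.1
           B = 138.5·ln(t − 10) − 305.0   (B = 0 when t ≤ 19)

0.790

At 5238 K (t = 52.38):
  G = 99.47·ln 52.38 − 161.1 = 99.47·3.9585 − 161.1 = 232.654.
At 3204 K (t = 32.04):
  G = 99.47·ln 32.04 − 161.1 = 99.47·3.4670 − 161.1 = 183.761.
Gain = 183.761 / 232.654 = 0.7898 → 0.790.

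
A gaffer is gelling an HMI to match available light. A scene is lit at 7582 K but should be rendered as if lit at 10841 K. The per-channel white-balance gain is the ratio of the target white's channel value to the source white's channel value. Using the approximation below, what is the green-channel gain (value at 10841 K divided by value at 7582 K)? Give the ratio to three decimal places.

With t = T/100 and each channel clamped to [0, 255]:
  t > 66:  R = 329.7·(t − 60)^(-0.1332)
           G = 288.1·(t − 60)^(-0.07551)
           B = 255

At 7582 K (t = 75.82):
  G = 288.1·(75.82 − 60)^(-0.07551) = 288.1·15.82^(-0.07551) = 288.1·0.81180 = 233.879.
At 10841 K (t = 108.41):
  G = 288.1·(108.41 − 60)^(-0.07551) = 288.1·48.41^(-0.07551) = 288.1·0.74605 = 214.938.
Gain = 214.938 / 233.879 = 0.9190 → 0.919.

0.919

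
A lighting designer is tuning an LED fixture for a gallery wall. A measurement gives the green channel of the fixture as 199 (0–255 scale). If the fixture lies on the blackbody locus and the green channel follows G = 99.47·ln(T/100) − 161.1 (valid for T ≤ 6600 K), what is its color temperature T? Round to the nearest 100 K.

ln t = (199 + 161.1) / 99.47 = 3.6202.
t = e^3.6202 = 37.345.
T = 100·t = 3734 K → 3700 K to the nearest 100 K.

3700 K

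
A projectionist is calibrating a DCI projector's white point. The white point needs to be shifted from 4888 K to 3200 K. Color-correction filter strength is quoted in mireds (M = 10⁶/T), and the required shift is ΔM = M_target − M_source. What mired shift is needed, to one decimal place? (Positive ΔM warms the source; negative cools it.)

+107.9 mireds

M_source = 10⁶/4888 = 204.583; M_target = 10⁶/3200 = 312.500.
ΔM = 312.500 − 204.583 = 107.917 → +107.9 mireds, a warming shift.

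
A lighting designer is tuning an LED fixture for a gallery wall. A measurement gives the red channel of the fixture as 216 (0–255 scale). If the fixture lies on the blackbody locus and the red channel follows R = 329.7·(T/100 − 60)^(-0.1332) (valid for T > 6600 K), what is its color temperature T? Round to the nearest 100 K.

8400 K

(t − 60)^(-0.1332) = 216/329.7 = 0.65514.
t − 60 = 0.65514^(1/-0.1332) = 0.65514^(-7.508) = 23.926, so t = 83.926.
T = 100·t = 8393 K → 8400 K to the nearest 100 K.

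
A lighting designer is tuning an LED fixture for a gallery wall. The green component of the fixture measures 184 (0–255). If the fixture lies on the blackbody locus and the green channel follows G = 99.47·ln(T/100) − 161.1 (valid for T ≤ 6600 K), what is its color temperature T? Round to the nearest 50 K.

ln t = (184 + 161.1) / 99.47 = 3.4694.
t = e^3.4694 = 32.117.
T = 100·t = 3212 K → 3200 K to the nearest 50 K.

3200 K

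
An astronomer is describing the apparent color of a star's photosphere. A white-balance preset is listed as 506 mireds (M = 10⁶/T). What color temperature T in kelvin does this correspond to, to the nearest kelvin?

1976 K

T = 10⁶ / 506 = 1976.28 K → 1976 K.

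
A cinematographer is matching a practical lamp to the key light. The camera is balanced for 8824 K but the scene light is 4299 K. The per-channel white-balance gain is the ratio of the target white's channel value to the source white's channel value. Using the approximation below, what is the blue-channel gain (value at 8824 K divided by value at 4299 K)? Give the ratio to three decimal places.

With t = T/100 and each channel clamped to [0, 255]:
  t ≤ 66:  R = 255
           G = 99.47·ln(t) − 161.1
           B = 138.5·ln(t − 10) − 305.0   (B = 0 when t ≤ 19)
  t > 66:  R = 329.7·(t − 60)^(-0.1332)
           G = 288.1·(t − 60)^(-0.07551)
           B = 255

1.423

At 4299 K (t = 42.99):
  B = 138.5·ln(42.99 − 10) − 305.0 = 138.5·ln 32.99 − 305.0 = 138.5·3.4962 − 305.0 = 179.224.
At 8824 K (t = 88.24):
  B = 255 by definition for t > 66.
Gain = 255.000 / 179.224 = 1.4228 → 1.423.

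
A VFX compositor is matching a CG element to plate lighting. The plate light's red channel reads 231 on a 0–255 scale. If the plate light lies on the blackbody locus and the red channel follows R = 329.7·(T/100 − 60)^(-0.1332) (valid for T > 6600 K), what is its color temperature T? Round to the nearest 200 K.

(t − 60)^(-0.1332) = 231/329.7 = 0.70064.
t − 60 = 0.70064^(1/-0.1332) = 0.70064^(-7.508) = 14.453, so t = 74.453.
T = 100·t = 7445 K → 7400 K to the nearest 200 K.

7400 K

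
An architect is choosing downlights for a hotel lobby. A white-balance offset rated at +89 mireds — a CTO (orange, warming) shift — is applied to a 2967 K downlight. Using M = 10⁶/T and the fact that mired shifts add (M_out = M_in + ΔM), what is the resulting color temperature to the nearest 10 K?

2350 K

M_in = 10⁶/2967 = 337.04 mireds.
M_out = 337.04 + (+89) = 426.04 mireds.
T_out = 10⁶/426.04 = 2347.2 K → 2350 K.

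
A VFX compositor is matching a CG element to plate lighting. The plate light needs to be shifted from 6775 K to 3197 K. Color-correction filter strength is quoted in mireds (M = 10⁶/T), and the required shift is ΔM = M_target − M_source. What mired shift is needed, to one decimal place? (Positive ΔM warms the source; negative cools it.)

+165.2 mireds

M_source = 10⁶/6775 = 147.601; M_target = 10⁶/3197 = 312.793.
ΔM = 312.793 − 147.601 = 165.192 → +165.2 mireds, a warming shift.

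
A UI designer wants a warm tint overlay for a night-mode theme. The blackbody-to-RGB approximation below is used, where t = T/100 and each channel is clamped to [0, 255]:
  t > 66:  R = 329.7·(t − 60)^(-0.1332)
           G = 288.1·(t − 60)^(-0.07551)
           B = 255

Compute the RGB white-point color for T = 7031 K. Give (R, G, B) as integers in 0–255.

(242, 242, 255)

t = 7031/100 = 70.31; the t > 66 branch applies.
R = 329.7·(70.31 − 60)^(-0.1332) = 329.7·10.31^(-0.1332) = 329.7·0.73288 = 241.631.
G = 288.1·(70.31 − 60)^(-0.07551) = 288.1·10.31^(-0.07551) = 288.1·0.83847 = 241.564.
B = 255 by definition for t > 66.
Rounded: (242, 242, 255).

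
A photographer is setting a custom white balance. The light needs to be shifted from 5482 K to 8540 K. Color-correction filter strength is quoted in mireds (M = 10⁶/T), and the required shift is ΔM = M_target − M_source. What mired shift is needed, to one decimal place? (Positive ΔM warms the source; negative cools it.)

-65.3 mireds

M_source = 10⁶/5482 = 182.415; M_target = 10⁶/8540 = 117.096.
ΔM = 117.096 − 182.415 = -65.319 → -65.3 mireds, a cooling shift.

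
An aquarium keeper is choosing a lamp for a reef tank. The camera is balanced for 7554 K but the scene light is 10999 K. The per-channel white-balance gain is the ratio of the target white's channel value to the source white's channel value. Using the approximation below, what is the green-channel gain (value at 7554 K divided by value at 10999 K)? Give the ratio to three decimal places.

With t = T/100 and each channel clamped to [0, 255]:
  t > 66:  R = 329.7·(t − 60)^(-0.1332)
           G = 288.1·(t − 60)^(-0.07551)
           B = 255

At 10999 K (t = 109.99):
  G = 288.1·(109.99 − 60)^(-0.07551) = 288.1·49.99^(-0.07551) = 288.1·0.74425 = 214.418.
At 7554 K (t = 75.54):
  G = 288.1·(75.54 − 60)^(-0.07551) = 288.1·15.54^(-0.07551) = 288.1·0.81289 = 234.195.
Gain = 234.195 / 214.418 = 1.0922 → 1.092.

1.092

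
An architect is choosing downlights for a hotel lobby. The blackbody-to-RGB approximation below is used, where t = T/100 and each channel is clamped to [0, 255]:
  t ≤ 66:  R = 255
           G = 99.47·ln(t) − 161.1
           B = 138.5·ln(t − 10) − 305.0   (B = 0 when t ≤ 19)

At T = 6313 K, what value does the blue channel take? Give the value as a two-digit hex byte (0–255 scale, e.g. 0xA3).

0xF5

t = 6313/100 = 63.13; the t ≤ 66 branch applies.
B = 138.5·ln(63.13 − 10) − 305.0 = 138.5·ln 53.13 − 305.0 = 138.5·3.9727 − 305.0 = 245.225.
Rounded: 245; in hex, 0xF5.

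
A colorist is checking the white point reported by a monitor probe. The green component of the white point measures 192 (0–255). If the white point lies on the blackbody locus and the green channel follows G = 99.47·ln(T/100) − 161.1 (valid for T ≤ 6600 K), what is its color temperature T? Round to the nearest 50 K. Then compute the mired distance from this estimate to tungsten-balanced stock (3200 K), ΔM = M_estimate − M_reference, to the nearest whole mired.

-27 mireds

ln t = (192 + 161.1) / 99.47 = 3.5498.
t = e^3.5498 = 34.807.
T = 100·t = 3481 K → 3500 K to the nearest 50 K.
M_estimate = 10⁶/3500 = 285.71; M_reference = 10⁶/3200 = 312.50.
ΔM = 285.71 − 312.50 = -26.79 → -27 mireds.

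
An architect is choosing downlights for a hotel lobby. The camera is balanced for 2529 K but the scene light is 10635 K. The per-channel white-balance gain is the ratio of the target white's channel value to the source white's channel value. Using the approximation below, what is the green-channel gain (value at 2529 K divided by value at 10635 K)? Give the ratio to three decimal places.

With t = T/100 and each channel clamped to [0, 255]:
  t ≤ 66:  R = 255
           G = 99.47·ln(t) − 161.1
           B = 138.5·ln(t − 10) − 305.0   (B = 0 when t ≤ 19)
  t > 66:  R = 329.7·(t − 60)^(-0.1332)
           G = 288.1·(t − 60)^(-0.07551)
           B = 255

At 10635 K (t = 106.35):
  G = 288.1·(106.35 − 60)^(-0.07551) = 288.1·46.35^(-0.07551) = 288.1·0.74851 = 215.645.
At 2529 K (t = 25.29):
  G = 99.47·ln 25.29 − 161.1 = 99.47·3.2304 − 161.1 = 160.229.
Gain = 160.229 / 215.645 = 0.7430 → 0.743.

0.743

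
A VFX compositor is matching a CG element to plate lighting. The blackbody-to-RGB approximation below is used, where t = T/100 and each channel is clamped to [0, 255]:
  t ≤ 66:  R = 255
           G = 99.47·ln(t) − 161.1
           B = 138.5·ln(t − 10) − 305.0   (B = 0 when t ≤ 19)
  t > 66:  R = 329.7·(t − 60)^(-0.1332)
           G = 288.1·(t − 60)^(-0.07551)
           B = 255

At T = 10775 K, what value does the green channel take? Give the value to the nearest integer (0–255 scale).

t = 10775/100 = 107.75; the t > 66 branch applies.
G = 288.1·(107.75 − 60)^(-0.07551) = 288.1·47.75^(-0.07551) = 288.1·0.74683 = 215.161.
Rounded: 215.

215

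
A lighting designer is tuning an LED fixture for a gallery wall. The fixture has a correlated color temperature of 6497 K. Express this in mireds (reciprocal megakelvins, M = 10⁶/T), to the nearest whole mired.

154 mireds

M = 10⁶ / 6497 = 153.917 → 154 mireds.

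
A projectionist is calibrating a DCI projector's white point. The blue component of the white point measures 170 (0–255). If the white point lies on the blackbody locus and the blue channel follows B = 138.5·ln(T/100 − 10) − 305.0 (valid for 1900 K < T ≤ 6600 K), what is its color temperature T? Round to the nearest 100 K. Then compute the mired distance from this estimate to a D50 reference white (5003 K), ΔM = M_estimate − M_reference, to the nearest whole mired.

ln(t − 10) = (170 + 305.0) / 138.5 = 3.4296.
t − 10 = e^3.4296 = 30.864, so t = 40.864.
T = 100·t = 4086 K → 4100 K to the nearest 100 K.
M_estimate = 10⁶/4100 = 243.90; M_reference = 10⁶/5003 = 199.88.
ΔM = 243.90 − 199.88 = 44.02 → +44 mireds.

+44 mireds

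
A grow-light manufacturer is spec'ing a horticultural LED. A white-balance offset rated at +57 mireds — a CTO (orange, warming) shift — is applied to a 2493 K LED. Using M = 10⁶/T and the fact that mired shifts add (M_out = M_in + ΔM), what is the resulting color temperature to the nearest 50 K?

M_in = 10⁶/2493 = 401.12 mireds.
M_out = 401.12 + (+57) = 458.12 mireds.
T_out = 10⁶/458.12 = 2182.8 K → 2200 K.

2200 K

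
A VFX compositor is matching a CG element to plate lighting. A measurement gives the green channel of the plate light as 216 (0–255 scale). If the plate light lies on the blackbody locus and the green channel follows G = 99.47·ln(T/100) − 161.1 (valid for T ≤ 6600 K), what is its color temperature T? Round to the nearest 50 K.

ln t = (216 + 161.1) / 99.47 = 3.7911.
t = e^3.7911 = 44.305.
T = 100·t = 4430 K → 4450 K to the nearest 50 K.

4450 K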